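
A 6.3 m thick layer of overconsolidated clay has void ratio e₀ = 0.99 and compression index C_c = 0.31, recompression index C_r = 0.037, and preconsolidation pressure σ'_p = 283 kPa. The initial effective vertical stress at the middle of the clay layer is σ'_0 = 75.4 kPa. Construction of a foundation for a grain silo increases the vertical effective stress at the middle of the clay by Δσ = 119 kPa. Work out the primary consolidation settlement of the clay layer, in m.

Final effective stress: σ'_f = 75.4 + 119 = 194.4 kPa.
σ'_f = 194.4 ≤ σ'_p = 283 kPa, so the clay remains overconsolidated and only the recompression index applies:
S_c = C_r·H/(1+e₀)·log₁₀(σ'_f/σ'_0) = 0.037×6.3/1.99×log₁₀(194.4/75.4)
    = 0.11713 × 0.41132 = 0.04818 m

S_c ≈ 0.0482 m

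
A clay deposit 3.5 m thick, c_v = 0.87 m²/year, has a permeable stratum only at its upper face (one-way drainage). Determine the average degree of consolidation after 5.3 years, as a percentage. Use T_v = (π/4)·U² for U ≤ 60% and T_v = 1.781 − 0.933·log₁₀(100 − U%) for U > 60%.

Drainage path length: H_d = H = 3.5 m (single drainage).
T_v = c_v·t/H_d² = 0.87×5.3/3.5² = 0.37641.
T_v = 0.37641 corresponds to the U > 60% branch:
U = 1 − 10^((1.781 − T_v)/0.933)/100 = 0.6798

U ≈ 68 %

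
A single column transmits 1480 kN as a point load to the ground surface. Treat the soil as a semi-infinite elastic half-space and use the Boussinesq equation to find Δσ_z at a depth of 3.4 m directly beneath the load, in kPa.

Δσ_z ≈ 61.1 kPa

Boussinesq vertical stress below a point load on an elastic half-space:
Δσ_z = 3P/(2πz²) · [1 + (r/z)²]^(−5/2)
r/z = 0/3.4 = 0; [1+(r/z)²]^(−5/2) = 1.
Δσ_z = 3×1480/(2π×3.4²) × 1 = 61.129 × 1 = 61.13 kPa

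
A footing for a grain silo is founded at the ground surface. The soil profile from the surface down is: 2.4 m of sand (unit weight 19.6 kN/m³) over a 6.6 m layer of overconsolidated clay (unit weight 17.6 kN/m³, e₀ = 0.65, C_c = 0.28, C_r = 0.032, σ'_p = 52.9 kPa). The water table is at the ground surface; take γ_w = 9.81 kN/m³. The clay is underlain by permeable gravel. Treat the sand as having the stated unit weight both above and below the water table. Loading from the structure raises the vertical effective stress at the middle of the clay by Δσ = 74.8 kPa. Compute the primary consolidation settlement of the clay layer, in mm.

S_c ≈ 418 mm

Mid-depth of clay below the ground surface: z = 2.4 + 6.6/2 = 5.7 m.
Total vertical stress at mid-clay: σ_v = 19.6×2.4 + 17.6×3.3 = 105.12 kPa.
Pore pressure: u = 9.81×(5.7 − 0) = 55.917 kPa.
Initial effective stress: σ'_0 = σ_v − u = 105.12 − 55.917 = 49.203 kPa.
Final effective stress: σ'_f = 49.203 + 74.8 = 124 kPa.
σ'_f = 124 > σ'_p = 52.9 kPa, so the stress path crosses the preconsolidation pressure — recompression up to σ'_p, then virgin compression beyond:
S_c = H/(1+e₀)·[C_r·log₁₀(σ'_p/σ'_0) + C_c·log₁₀(σ'_f/σ'_p)]
    = 6.6/1.65 × [0.032×log₁₀(52.9/49.203) + 0.28×log₁₀(124/52.9)]
    = 4 × [0.0010069 + 0.10359] = 0.4184 m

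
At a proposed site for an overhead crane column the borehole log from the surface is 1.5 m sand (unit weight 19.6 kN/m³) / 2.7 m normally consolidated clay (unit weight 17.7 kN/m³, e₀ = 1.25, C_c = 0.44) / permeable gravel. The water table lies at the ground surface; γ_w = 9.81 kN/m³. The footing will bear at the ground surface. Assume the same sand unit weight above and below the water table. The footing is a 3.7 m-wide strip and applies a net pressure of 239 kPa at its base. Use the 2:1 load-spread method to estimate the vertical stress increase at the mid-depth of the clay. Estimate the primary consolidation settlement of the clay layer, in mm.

S_c ≈ 423 mm

Mid-depth of clay below the ground surface: z = 1.5 + 2.7/2 = 2.85 m.
Total vertical stress at mid-clay: σ_v = 19.6×1.5 + 17.7×1.35 = 53.295 kPa.
Pore pressure: u = 9.81×(2.85 − 0) = 27.959 kPa.
Initial effective stress: σ'_0 = σ_v − u = 53.295 − 27.959 = 25.336 kPa.
Stress increase at mid-clay by the 2:1 spreading method:
Δσ = qB/(B+z) = 239×3.7/(3.7+2.85) = 135.01 kPa
Final effective stress: σ'_f = σ'_0 + Δσ = 25.336 + 135.01 = 160.35 kPa.
Normally consolidated clay, so the full stress increment lies on the virgin compression line:
S_c = C_c·H/(1+e₀)·log₁₀(σ'_f/σ'_0) = 0.44×2.7/(1+1.25)×log₁₀(160.35/25.336)
    = 0.528 × 0.80133 = 0.4231 m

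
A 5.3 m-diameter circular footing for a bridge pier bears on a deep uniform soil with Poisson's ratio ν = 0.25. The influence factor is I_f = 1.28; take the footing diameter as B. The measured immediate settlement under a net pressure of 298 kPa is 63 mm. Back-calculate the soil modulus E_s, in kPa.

S_e = q·B·(1−ν²)/E_s · I_f  ⇒  E_s = q·B·(1−ν²)·I_f / S_e.
E_s = 298 × 5.3 × 0.9375 × 1.28 / 0.063 = 30080 kPa

E_s ≈ 30100 kPa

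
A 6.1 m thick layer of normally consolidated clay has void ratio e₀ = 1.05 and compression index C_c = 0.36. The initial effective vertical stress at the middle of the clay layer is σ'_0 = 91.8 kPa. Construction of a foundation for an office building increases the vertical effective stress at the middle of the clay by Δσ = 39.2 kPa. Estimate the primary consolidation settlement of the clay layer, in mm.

Final effective stress: σ'_f = σ'_0 + Δσ = 91.8 + 39.2 = 131 kPa.
Normally consolidated clay, so the full stress increment lies on the virgin compression line:
S_c = C_c·H/(1+e₀)·log₁₀(σ'_f/σ'_0) = 0.36×6.1/(1+1.05)×log₁₀(131/91.8)
    = 1.0712 × 0.15443 = 0.1654 m

S_c ≈ 165 mm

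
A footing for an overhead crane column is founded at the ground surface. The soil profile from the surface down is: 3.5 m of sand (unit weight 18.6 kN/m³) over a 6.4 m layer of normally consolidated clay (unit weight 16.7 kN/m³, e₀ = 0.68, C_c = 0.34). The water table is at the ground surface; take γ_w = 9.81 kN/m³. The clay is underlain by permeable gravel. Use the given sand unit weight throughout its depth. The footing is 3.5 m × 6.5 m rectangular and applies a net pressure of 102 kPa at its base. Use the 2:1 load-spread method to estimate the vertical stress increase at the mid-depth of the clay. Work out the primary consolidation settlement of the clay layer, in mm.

S_c ≈ 159 mm

Mid-depth of clay below the ground surface: z = 3.5 + 6.4/2 = 6.7 m.
Total vertical stress at mid-clay: σ_v = 18.6×3.5 + 16.7×3.2 = 118.54 kPa.
Pore pressure: u = 9.81×(6.7 − 0) = 65.727 kPa.
Initial effective stress: σ'_0 = σ_v − u = 118.54 − 65.727 = 52.813 kPa.
Stress increase at mid-clay by the 2:1 spreading method:
Δσ = qBL/((B+z)(L+z)) = 102×3.5×6.5/((3.5+6.7)(6.5+6.7)) = 17.235 kPa
Final effective stress: σ'_f = σ'_0 + Δσ = 52.813 + 17.235 = 70.048 kPa.
Normally consolidated clay, so the full stress increment lies on the virgin compression line:
S_c = C_c·H/(1+e₀)·log₁₀(σ'_f/σ'_0) = 0.34×6.4/(1+0.68)×log₁₀(70.048/52.813)
    = 1.2952 × 0.12265 = 0.1589 m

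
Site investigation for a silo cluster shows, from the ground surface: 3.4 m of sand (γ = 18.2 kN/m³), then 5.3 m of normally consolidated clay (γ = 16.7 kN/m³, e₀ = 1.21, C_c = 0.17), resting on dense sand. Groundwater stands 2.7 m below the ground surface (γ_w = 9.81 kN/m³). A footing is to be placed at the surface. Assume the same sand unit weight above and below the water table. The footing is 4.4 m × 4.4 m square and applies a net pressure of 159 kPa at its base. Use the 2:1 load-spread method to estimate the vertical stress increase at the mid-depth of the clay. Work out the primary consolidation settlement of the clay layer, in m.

Mid-depth of clay below the ground surface: z = 3.4 + 5.3/2 = 6.05 m.
Total vertical stress at mid-clay: σ_v = 18.2×3.4 + 16.7×2.65 = 106.13 kPa.
Pore pressure: u = 9.81×(6.05 − 2.7) = 32.864 kPa.
Initial effective stress: σ'_0 = σ_v − u = 106.13 − 32.864 = 73.266 kPa.
Stress increase at mid-clay by the 2:1 spreading method:
Δσ = qBL/((B+z)(L+z)) = 159×4.4×4.4/((4.4+6.05)(4.4+6.05)) = 28.188 kPa
Final effective stress: σ'_f = σ'_0 + Δσ = 73.266 + 28.188 = 101.45 kPa.
Normally consolidated clay, so the full stress increment lies on the virgin compression line:
S_c = C_c·H/(1+e₀)·log₁₀(σ'_f/σ'_0) = 0.17×5.3/(1+1.21)×log₁₀(101.45/73.266)
    = 0.40769 × 0.14135 = 0.05763 m

S_c ≈ 0.0576 m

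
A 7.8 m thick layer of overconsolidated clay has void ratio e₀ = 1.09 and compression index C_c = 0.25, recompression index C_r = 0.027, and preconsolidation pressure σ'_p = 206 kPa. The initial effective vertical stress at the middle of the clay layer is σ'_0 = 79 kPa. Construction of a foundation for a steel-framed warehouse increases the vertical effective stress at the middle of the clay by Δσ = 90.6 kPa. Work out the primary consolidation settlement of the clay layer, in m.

S_c ≈ 0.0334 m

Final effective stress: σ'_f = 79 + 90.6 = 169.6 kPa.
σ'_f = 169.6 ≤ σ'_p = 206 kPa, so the clay remains overconsolidated and only the recompression index applies:
S_c = C_r·H/(1+e₀)·log₁₀(σ'_f/σ'_0) = 0.027×7.8/2.09×log₁₀(169.6/79)
    = 0.10077 × 0.3318 = 0.03343 m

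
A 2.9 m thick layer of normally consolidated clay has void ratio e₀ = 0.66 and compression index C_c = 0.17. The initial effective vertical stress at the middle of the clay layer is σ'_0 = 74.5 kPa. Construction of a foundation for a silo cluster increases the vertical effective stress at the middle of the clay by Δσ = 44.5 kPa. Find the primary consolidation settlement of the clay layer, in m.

S_c ≈ 0.0604 m

Final effective stress: σ'_f = σ'_0 + Δσ = 74.5 + 44.5 = 119 kPa.
Normally consolidated clay, so the full stress increment lies on the virgin compression line:
S_c = C_c·H/(1+e₀)·log₁₀(σ'_f/σ'_0) = 0.17×2.9/(1+0.66)×log₁₀(119/74.5)
    = 0.29699 × 0.20339 = 0.0604 m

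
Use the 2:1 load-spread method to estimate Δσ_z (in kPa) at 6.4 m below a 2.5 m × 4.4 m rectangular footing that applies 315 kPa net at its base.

By the 2:1 method the load spreads at 1 horizontal : 2 vertical, so at depth z the loaded area has grown by z in each plan dimension:
Δσ = qBL/((B+z)(L+z)) = 315×2.5×4.4/((2.5+6.4)(4.4+6.4)) = 36.049 kPa

Δσ_z ≈ 36 kPa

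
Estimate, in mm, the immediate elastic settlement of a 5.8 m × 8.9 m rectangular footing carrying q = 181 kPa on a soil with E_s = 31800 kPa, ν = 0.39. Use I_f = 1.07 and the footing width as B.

S_e ≈ 30 mm

Immediate (elastic) settlement: S_e = q·B·(1−ν²)/E_s · I_f.
S_e = 181 × 5.8 × (1 − 0.39²) / 31800 × 1.07
    = 181 × 5.8 × 0.8479 / 31800 × 1.07
    = 0.02995 m = 29.95 mm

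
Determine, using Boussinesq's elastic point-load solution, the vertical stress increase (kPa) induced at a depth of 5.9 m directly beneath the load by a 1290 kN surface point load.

Boussinesq vertical stress below a point load on an elastic half-space:
Δσ_z = 3P/(2πz²) · [1 + (r/z)²]^(−5/2)
r/z = 0/5.9 = 0; [1+(r/z)²]^(−5/2) = 1.
Δσ_z = 3×1290/(2π×5.9²) × 1 = 17.694 × 1 = 17.69 kPa

Δσ_z ≈ 17.7 kPa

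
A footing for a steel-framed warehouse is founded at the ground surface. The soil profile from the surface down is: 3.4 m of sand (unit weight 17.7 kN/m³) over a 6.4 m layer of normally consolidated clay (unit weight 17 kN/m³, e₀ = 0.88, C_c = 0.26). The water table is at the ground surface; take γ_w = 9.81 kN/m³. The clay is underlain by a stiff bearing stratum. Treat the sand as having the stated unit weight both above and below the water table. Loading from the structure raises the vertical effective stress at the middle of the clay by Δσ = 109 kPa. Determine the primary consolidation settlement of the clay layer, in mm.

Mid-depth of clay below the ground surface: z = 3.4 + 6.4/2 = 6.6 m.
Total vertical stress at mid-clay: σ_v = 17.7×3.4 + 17×3.2 = 114.58 kPa.
Pore pressure: u = 9.81×(6.6 − 0) = 64.746 kPa.
Initial effective stress: σ'_0 = σ_v − u = 114.58 − 64.746 = 49.834 kPa.
Final effective stress: σ'_f = σ'_0 + Δσ = 49.834 + 109 = 158.83 kPa.
Normally consolidated clay, so the full stress increment lies on the virgin compression line:
S_c = C_c·H/(1+e₀)·log₁₀(σ'_f/σ'_0) = 0.26×6.4/(1+0.88)×log₁₀(158.83/49.834)
    = 0.88511 × 0.50341 = 0.4456 m

S_c ≈ 446 mm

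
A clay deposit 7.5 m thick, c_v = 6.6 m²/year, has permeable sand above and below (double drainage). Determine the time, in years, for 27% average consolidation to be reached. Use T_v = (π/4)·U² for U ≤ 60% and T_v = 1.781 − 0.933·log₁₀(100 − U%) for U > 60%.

Drainage path length: H_d = H/2 = 3.75 m (double drainage).
U ≤ 60%: T_v = (π/4)·U² = (π/4)×0.27² = 0.057256.
t = T_v·H_d²/c_v = 0.057256×3.75²/6.6 = 0.122 years.

t ≈ 0.122 years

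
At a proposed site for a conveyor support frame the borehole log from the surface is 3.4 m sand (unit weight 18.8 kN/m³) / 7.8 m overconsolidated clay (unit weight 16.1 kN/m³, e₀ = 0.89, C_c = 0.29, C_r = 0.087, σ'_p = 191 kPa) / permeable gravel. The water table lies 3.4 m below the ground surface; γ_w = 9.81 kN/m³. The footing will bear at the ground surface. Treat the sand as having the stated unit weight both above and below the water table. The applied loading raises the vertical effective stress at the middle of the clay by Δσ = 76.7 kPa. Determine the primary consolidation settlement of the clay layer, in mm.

S_c ≈ 97.4 mm

Mid-depth of clay below the ground surface: z = 3.4 + 7.8/2 = 7.3 m.
Total vertical stress at mid-clay: σ_v = 18.8×3.4 + 16.1×3.9 = 126.71 kPa.
Pore pressure: u = 9.81×(7.3 − 3.4) = 38.259 kPa.
Initial effective stress: σ'_0 = σ_v − u = 126.71 − 38.259 = 88.451 kPa.
Final effective stress: σ'_f = 88.451 + 76.7 = 165.15 kPa.
σ'_f = 165.15 ≤ σ'_p = 191 kPa, so the clay remains overconsolidated and only the recompression index applies:
S_c = C_r·H/(1+e₀)·log₁₀(σ'_f/σ'_0) = 0.087×7.8/1.89×log₁₀(165.15/88.451)
    = 0.35905 × 0.27118 = 0.09737 m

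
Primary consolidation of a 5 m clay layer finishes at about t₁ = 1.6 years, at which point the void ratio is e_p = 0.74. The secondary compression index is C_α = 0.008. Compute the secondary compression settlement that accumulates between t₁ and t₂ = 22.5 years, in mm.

Secondary compression: S_s = C_α·H/(1+e_p)·log₁₀(t₂/t₁)
S_s = 0.008×5/(1+0.74)×log₁₀(22.5/1.6)
    = 0.02299 × 1.148 = 0.02639 m

S_s ≈ 26.4 mm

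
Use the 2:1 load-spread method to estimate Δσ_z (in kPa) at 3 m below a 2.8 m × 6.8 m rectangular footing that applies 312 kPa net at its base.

Δσ_z ≈ 105 kPa

By the 2:1 method the load spreads at 1 horizontal : 2 vertical, so at depth z the loaded area has grown by z in each plan dimension:
Δσ = qBL/((B+z)(L+z)) = 312×2.8×6.8/((2.8+3)(6.8+3)) = 104.51 kPa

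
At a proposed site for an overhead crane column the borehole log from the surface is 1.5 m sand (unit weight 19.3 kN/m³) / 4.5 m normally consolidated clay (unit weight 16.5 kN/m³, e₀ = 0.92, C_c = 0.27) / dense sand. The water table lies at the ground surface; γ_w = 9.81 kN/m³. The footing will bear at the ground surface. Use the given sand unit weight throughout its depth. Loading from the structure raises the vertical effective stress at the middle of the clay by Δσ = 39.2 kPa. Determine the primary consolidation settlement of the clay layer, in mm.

S_c ≈ 233 mm

Mid-depth of clay below the ground surface: z = 1.5 + 4.5/2 = 3.75 m.
Total vertical stress at mid-clay: σ_v = 19.3×1.5 + 16.5×2.25 = 66.075 kPa.
Pore pressure: u = 9.81×(3.75 − 0) = 36.788 kPa.
Initial effective stress: σ'_0 = σ_v − u = 66.075 − 36.788 = 29.287 kPa.
Final effective stress: σ'_f = σ'_0 + Δσ = 29.287 + 39.2 = 68.487 kPa.
Normally consolidated clay, so the full stress increment lies on the virgin compression line:
S_c = C_c·H/(1+e₀)·log₁₀(σ'_f/σ'_0) = 0.27×4.5/(1+0.92)×log₁₀(68.487/29.287)
    = 0.63281 × 0.36893 = 0.2335 m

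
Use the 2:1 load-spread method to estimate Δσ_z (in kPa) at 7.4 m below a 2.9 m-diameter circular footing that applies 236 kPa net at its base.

Δσ_z ≈ 18.7 kPa

By the 2:1 method the load spreads at 1 horizontal : 2 vertical, so at depth z the loaded area has grown by z in each plan dimension:
Δσ ≈ qD²/(D+z)² = 236×2.9²/(2.9+7.4)² = 18.708 kPa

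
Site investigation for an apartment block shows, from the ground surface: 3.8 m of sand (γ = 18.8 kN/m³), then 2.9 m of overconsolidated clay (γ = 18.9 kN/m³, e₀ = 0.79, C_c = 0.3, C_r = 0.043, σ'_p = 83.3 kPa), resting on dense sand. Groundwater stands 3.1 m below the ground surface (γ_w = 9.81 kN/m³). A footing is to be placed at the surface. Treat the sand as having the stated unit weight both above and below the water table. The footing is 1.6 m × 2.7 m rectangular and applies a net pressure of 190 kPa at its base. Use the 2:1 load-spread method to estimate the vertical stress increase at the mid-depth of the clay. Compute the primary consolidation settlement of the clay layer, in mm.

S_c ≈ 24.9 mm

Mid-depth of clay below the ground surface: z = 3.8 + 2.9/2 = 5.25 m.
Total vertical stress at mid-clay: σ_v = 18.8×3.8 + 18.9×1.45 = 98.845 kPa.
Pore pressure: u = 9.81×(5.25 − 3.1) = 21.091 kPa.
Initial effective stress: σ'_0 = σ_v − u = 98.845 − 21.091 = 77.754 kPa.
Stress increase at mid-clay by the 2:1 spreading method:
Δσ = qBL/((B+z)(L+z)) = 190×1.6×2.7/((1.6+5.25)(2.7+5.25)) = 15.072 kPa
Final effective stress: σ'_f = 77.754 + 15.072 = 92.826 kPa.
σ'_f = 92.826 > σ'_p = 83.3 kPa, so the stress path crosses the preconsolidation pressure — recompression up to σ'_p, then virgin compression beyond:
S_c = H/(1+e₀)·[C_r·log₁₀(σ'_p/σ'_0) + C_c·log₁₀(σ'_f/σ'_p)]
    = 2.9/1.79 × [0.043×log₁₀(83.3/77.754) + 0.3×log₁₀(92.826/83.3)]
    = 1.6201 × [0.0012867 + 0.014107] = 0.02494 m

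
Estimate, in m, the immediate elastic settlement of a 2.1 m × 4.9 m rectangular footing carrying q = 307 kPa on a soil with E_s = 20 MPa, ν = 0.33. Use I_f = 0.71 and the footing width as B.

S_e ≈ 0.0204 m

Immediate (elastic) settlement: S_e = q·B·(1−ν²)/E_s · I_f.
E_s = 20 MPa = 20000 kPa.
S_e = 307 × 2.1 × (1 − 0.33²) / 20000 × 0.71
    = 307 × 2.1 × 0.8911 / 20000 × 0.71
    = 0.02039 m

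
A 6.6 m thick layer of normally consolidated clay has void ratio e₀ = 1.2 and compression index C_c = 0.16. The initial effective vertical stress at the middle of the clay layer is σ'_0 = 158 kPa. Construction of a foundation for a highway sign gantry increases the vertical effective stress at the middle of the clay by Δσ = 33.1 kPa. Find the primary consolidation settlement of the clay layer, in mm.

Final effective stress: σ'_f = σ'_0 + Δσ = 158 + 33.1 = 191.1 kPa.
Normally consolidated clay, so the full stress increment lies on the virgin compression line:
S_c = C_c·H/(1+e₀)·log₁₀(σ'_f/σ'_0) = 0.16×6.6/(1+1.2)×log₁₀(191.1/158)
    = 0.48 × 0.082604 = 0.03965 m

S_c ≈ 39.6 mm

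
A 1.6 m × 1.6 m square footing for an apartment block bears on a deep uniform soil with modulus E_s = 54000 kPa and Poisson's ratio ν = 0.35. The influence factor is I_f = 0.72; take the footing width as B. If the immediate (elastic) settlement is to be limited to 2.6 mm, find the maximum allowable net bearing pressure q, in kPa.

q ≈ 139 kPa

S_e = q·B·(1−ν²)/E_s · I_f  ⇒  q = S_e·E_s / (B·(1−ν²)·I_f).
q = 0.0026 × 54000 / (1.6 × 0.8775 × 0.72) = 138.9 kPa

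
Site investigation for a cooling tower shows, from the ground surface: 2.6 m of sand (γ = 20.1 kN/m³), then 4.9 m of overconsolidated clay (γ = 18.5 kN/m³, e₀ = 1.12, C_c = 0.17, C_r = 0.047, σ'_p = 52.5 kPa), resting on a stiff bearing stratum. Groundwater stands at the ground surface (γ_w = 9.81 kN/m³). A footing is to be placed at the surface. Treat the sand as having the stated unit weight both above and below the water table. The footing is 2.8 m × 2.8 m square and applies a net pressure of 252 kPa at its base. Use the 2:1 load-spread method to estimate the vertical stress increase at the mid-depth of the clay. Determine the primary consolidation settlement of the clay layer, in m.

S_c ≈ 0.0763 m

Mid-depth of clay below the ground surface: z = 2.6 + 4.9/2 = 5.05 m.
Total vertical stress at mid-clay: σ_v = 20.1×2.6 + 18.5×2.45 = 97.585 kPa.
Pore pressure: u = 9.81×(5.05 − 0) = 49.541 kPa.
Initial effective stress: σ'_0 = σ_v − u = 97.585 − 49.541 = 48.044 kPa.
Stress increase at mid-clay by the 2:1 spreading method:
Δσ = qBL/((B+z)(L+z)) = 252×2.8×2.8/((2.8+5.05)(2.8+5.05)) = 32.061 kPa
Final effective stress: σ'_f = 48.044 + 32.061 = 80.105 kPa.
σ'_f = 80.105 > σ'_p = 52.5 kPa, so the stress path crosses the preconsolidation pressure — recompression up to σ'_p, then virgin compression beyond:
S_c = H/(1+e₀)·[C_r·log₁₀(σ'_p/σ'_0) + C_c·log₁₀(σ'_f/σ'_p)]
    = 4.9/2.12 × [0.047×log₁₀(52.5/48.044) + 0.17×log₁₀(80.105/52.5)]
    = 2.3113 × [0.0018104 + 0.031195] = 0.07629 m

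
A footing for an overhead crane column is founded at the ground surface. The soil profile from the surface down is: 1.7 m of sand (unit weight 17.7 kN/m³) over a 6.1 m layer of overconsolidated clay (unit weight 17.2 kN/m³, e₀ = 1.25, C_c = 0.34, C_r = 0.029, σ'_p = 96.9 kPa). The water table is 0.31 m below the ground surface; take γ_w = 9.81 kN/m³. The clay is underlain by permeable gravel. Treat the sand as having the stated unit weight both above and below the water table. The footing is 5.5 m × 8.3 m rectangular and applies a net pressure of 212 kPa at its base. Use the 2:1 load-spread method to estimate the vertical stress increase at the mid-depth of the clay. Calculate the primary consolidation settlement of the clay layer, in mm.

S_c ≈ 86.7 mm

Mid-depth of clay below the ground surface: z = 1.7 + 6.1/2 = 4.75 m.
Total vertical stress at mid-clay: σ_v = 17.7×1.7 + 17.2×3.05 = 82.55 kPa.
Pore pressure: u = 9.81×(4.75 − 0.31) = 43.556 kPa.
Initial effective stress: σ'_0 = σ_v − u = 82.55 − 43.556 = 38.994 kPa.
Stress increase at mid-clay by the 2:1 spreading method:
Δσ = qBL/((B+z)(L+z)) = 212×5.5×8.3/((5.5+4.75)(8.3+4.75)) = 72.351 kPa
Final effective stress: σ'_f = 38.994 + 72.351 = 111.34 kPa.
σ'_f = 111.34 > σ'_p = 96.9 kPa, so the stress path crosses the preconsolidation pressure — recompression up to σ'_p, then virgin compression beyond:
S_c = H/(1+e₀)·[C_r·log₁₀(σ'_p/σ'_0) + C_c·log₁₀(σ'_f/σ'_p)]
    = 6.1/2.25 × [0.029×log₁₀(96.9/38.994) + 0.34×log₁₀(111.34/96.9)]
    = 2.7111 × [0.011464 + 0.020511] = 0.08669 m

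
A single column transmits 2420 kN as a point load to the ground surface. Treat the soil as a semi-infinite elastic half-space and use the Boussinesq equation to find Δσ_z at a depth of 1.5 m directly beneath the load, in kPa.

Δσ_z ≈ 514 kPa

Boussinesq vertical stress below a point load on an elastic half-space:
Δσ_z = 3P/(2πz²) · [1 + (r/z)²]^(−5/2)
r/z = 0/1.5 = 0; [1+(r/z)²]^(−5/2) = 1.
Δσ_z = 3×2420/(2π×1.5²) × 1 = 513.54 × 1 = 513.5 kPa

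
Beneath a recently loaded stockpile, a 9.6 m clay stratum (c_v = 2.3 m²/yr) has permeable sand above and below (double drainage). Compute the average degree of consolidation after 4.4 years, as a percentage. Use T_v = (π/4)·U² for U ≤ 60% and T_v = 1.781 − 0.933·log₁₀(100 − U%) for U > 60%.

Drainage path length: H_d = H/2 = 4.8 m (double drainage).
T_v = c_v·t/H_d² = 2.3×4.4/4.8² = 0.43924.
T_v = 0.43924 corresponds to the U > 60% branch:
U = 1 − 10^((1.781 − T_v)/0.933)/100 = 0.7258

U ≈ 72.6 %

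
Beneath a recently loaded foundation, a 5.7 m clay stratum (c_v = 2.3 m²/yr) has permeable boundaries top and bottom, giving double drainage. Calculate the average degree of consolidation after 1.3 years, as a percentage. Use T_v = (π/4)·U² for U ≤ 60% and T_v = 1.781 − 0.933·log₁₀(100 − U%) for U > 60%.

U ≈ 67.3 %

Drainage path length: H_d = H/2 = 2.85 m (double drainage).
T_v = c_v·t/H_d² = 2.3×1.3/2.85² = 0.36811.
T_v = 0.36811 corresponds to the U > 60% branch:
U = 1 − 10^((1.781 − T_v)/0.933)/100 = 0.6731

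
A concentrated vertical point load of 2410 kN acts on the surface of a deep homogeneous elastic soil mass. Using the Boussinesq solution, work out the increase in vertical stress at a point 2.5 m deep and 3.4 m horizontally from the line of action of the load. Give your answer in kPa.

Δσ_z ≈ 13.4 kPa

Boussinesq vertical stress below a point load on an elastic half-space:
Δσ_z = 3P/(2πz²) · [1 + (r/z)²]^(−5/2)
r/z = 3.4/2.5 = 1.36; [1+(r/z)²]^(−5/2) = 0.072953.
Δσ_z = 3×2410/(2π×2.5²) × 0.072953 = 184.11 × 0.072953 = 13.43 kPa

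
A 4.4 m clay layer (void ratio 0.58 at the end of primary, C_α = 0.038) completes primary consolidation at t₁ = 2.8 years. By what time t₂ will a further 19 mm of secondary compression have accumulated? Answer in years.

t₂ ≈ 4.23 years

S_s = C_α·H/(1+e_p)·log₁₀(t₂/t₁) ⇒ log₁₀(t₂/t₁) = S_s·(1+e_p)/(C_α·H).
log₁₀(t₂/t₁) = 0.019 × (1+0.58) / (0.038×4.4) = 0.1795
t₂ = t₁ × 10^0.1795 = 2.8 × 1.512 = 4.234 years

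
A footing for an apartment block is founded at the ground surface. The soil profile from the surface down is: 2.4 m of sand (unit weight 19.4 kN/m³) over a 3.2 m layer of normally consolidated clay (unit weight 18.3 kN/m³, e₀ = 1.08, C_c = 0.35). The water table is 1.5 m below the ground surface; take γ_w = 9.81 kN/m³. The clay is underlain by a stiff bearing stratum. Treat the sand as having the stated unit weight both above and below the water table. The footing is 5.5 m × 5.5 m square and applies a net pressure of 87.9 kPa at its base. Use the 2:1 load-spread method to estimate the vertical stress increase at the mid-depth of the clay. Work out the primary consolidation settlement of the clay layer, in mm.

Mid-depth of clay below the ground surface: z = 2.4 + 3.2/2 = 4 m.
Total vertical stress at mid-clay: σ_v = 19.4×2.4 + 18.3×1.6 = 75.84 kPa.
Pore pressure: u = 9.81×(4 − 1.5) = 24.525 kPa.
Initial effective stress: σ'_0 = σ_v − u = 75.84 − 24.525 = 51.315 kPa.
Stress increase at mid-clay by the 2:1 spreading method:
Δσ = qBL/((B+z)(L+z)) = 87.9×5.5×5.5/((5.5+4)(5.5+4)) = 29.462 kPa
Final effective stress: σ'_f = σ'_0 + Δσ = 51.315 + 29.462 = 80.777 kPa.
Normally consolidated clay, so the full stress increment lies on the virgin compression line:
S_c = C_c·H/(1+e₀)·log₁₀(σ'_f/σ'_0) = 0.35×3.2/(1+1.08)×log₁₀(80.777/51.315)
    = 0.53846 × 0.19704 = 0.1061 m

S_c ≈ 106 mm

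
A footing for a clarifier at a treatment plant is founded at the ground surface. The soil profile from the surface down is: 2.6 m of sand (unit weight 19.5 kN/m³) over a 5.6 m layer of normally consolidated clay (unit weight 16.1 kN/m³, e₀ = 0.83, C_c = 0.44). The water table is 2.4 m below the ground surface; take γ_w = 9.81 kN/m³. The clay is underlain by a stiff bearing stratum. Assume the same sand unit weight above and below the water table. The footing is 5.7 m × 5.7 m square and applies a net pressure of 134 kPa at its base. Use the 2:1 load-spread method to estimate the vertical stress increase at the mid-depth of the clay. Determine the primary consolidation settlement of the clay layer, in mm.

S_c ≈ 250 mm

Mid-depth of clay below the ground surface: z = 2.6 + 5.6/2 = 5.4 m.
Total vertical stress at mid-clay: σ_v = 19.5×2.6 + 16.1×2.8 = 95.78 kPa.
Pore pressure: u = 9.81×(5.4 − 2.4) = 29.43 kPa.
Initial effective stress: σ'_0 = σ_v − u = 95.78 − 29.43 = 66.35 kPa.
Stress increase at mid-clay by the 2:1 spreading method:
Δσ = qBL/((B+z)(L+z)) = 134×5.7×5.7/((5.7+5.4)(5.7+5.4)) = 35.335 kPa
Final effective stress: σ'_f = σ'_0 + Δσ = 66.35 + 35.335 = 101.69 kPa.
Normally consolidated clay, so the full stress increment lies on the virgin compression line:
S_c = C_c·H/(1+e₀)·log₁₀(σ'_f/σ'_0) = 0.44×5.6/(1+0.83)×log₁₀(101.69/66.35)
    = 1.3464 × 0.18544 = 0.2497 m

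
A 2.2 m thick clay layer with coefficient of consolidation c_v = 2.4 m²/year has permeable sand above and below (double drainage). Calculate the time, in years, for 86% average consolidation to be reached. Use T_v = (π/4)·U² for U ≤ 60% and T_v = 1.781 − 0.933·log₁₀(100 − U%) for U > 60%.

Drainage path length: H_d = H/2 = 1.1 m (double drainage).
U > 60%: T_v = 1.781 − 0.933·log₁₀(100 − 86) = 0.71166.
t = T_v·H_d²/c_v = 0.71166×1.1²/2.4 = 0.3588 years.

t ≈ 0.359 years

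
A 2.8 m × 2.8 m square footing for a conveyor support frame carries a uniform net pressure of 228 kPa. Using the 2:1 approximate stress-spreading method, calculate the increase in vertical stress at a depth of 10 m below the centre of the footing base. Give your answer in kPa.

By the 2:1 method the load spreads at 1 horizontal : 2 vertical, so at depth z the loaded area has grown by z in each plan dimension:
Δσ = qBL/((B+z)(L+z)) = 228×2.8×2.8/((2.8+10)(2.8+10)) = 10.91 kPa

Δσ_z ≈ 10.9 kPa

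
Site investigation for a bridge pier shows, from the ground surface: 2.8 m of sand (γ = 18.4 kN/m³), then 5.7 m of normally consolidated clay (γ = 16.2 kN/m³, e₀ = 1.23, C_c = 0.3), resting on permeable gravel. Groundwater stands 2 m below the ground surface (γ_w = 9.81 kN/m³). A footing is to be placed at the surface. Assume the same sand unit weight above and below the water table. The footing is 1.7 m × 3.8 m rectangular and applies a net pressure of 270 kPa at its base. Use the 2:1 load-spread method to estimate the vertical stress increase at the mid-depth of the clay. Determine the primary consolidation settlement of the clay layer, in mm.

S_c ≈ 113 mm

Mid-depth of clay below the ground surface: z = 2.8 + 5.7/2 = 5.65 m.
Total vertical stress at mid-clay: σ_v = 18.4×2.8 + 16.2×2.85 = 97.69 kPa.
Pore pressure: u = 9.81×(5.65 − 2) = 35.806 kPa.
Initial effective stress: σ'_0 = σ_v − u = 97.69 − 35.806 = 61.884 kPa.
Stress increase at mid-clay by the 2:1 spreading method:
Δσ = qBL/((B+z)(L+z)) = 270×1.7×3.8/((1.7+5.65)(3.8+5.65)) = 25.112 kPa
Final effective stress: σ'_f = σ'_0 + Δσ = 61.884 + 25.112 = 86.996 kPa.
Normally consolidated clay, so the full stress increment lies on the virgin compression line:
S_c = C_c·H/(1+e₀)·log₁₀(σ'_f/σ'_0) = 0.3×5.7/(1+1.23)×log₁₀(86.996/61.884)
    = 0.76682 × 0.14792 = 0.1134 m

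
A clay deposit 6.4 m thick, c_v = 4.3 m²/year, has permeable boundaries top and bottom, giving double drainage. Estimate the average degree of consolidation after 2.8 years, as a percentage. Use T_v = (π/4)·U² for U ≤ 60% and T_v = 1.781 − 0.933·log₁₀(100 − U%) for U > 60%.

Drainage path length: H_d = H/2 = 3.2 m (double drainage).
T_v = c_v·t/H_d² = 4.3×2.8/3.2² = 1.1758.
T_v = 1.1758 corresponds to the U > 60% branch:
U = 1 − 10^((1.781 − T_v)/0.933)/100 = 0.9555

U ≈ 95.5 %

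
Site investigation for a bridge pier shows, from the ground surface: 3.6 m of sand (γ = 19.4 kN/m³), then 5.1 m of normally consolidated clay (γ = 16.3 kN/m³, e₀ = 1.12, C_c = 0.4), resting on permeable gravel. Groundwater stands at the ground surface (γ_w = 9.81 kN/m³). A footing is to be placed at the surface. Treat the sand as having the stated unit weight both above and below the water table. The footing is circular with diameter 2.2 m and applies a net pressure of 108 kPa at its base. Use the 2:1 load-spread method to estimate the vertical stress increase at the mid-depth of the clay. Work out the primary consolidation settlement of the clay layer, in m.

Mid-depth of clay below the ground surface: z = 3.6 + 5.1/2 = 6.15 m.
Total vertical stress at mid-clay: σ_v = 19.4×3.6 + 16.3×2.55 = 111.41 kPa.
Pore pressure: u = 9.81×(6.15 − 0) = 60.332 kPa.
Initial effective stress: σ'_0 = σ_v − u = 111.41 − 60.332 = 51.078 kPa.
Stress increase at mid-clay by the 2:1 spreading method:
Δσ ≈ qD²/(D+z)² = 108×2.2²/(2.2+6.15)² = 7.4971 kPa
Final effective stress: σ'_f = σ'_0 + Δσ = 51.078 + 7.4971 = 58.575 kPa.
Normally consolidated clay, so the full stress increment lies on the virgin compression line:
S_c = C_c·H/(1+e₀)·log₁₀(σ'_f/σ'_0) = 0.4×5.1/(1+1.12)×log₁₀(58.575/51.078)
    = 0.96226 × 0.059478 = 0.05723 m

S_c ≈ 0.0572 m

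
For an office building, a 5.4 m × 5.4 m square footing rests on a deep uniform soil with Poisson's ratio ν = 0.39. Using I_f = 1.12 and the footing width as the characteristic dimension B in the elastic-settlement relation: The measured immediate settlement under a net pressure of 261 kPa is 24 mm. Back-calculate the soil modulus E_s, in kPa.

E_s ≈ 55800 kPa

S_e = q·B·(1−ν²)/E_s · I_f  ⇒  E_s = q·B·(1−ν²)·I_f / S_e.
E_s = 261 × 5.4 × 0.8479 × 1.12 / 0.024 = 55770 kPa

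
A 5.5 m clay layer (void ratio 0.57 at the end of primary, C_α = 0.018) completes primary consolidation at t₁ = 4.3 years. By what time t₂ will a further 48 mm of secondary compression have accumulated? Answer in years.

t₂ ≈ 24.8 years

S_s = C_α·H/(1+e_p)·log₁₀(t₂/t₁) ⇒ log₁₀(t₂/t₁) = S_s·(1+e_p)/(C_α·H).
log₁₀(t₂/t₁) = 0.048 × (1+0.57) / (0.018×5.5) = 0.7612
t₂ = t₁ × 10^0.7612 = 4.3 × 5.77 = 24.81 years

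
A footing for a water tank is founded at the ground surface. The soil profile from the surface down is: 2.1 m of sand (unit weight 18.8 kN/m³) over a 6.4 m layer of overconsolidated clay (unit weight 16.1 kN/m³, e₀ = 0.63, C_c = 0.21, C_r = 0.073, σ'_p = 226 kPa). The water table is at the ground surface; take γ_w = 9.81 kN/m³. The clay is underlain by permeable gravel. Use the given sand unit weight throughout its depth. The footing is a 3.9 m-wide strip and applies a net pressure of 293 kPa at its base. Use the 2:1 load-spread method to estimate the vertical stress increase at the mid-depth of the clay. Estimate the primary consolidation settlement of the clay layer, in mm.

Mid-depth of clay below the ground surface: z = 2.1 + 6.4/2 = 5.3 m.
Total vertical stress at mid-clay: σ_v = 18.8×2.1 + 16.1×3.2 = 91 kPa.
Pore pressure: u = 9.81×(5.3 − 0) = 51.993 kPa.
Initial effective stress: σ'_0 = σ_v − u = 91 − 51.993 = 39.007 kPa.
Stress increase at mid-clay by the 2:1 spreading method:
Δσ = qB/(B+z) = 293×3.9/(3.9+5.3) = 124.21 kPa
Final effective stress: σ'_f = 39.007 + 124.21 = 163.22 kPa.
σ'_f = 163.22 ≤ σ'_p = 226 kPa, so the clay remains overconsolidated and only the recompression index applies:
S_c = C_r·H/(1+e₀)·log₁₀(σ'_f/σ'_0) = 0.073×6.4/1.63×log₁₀(163.22/39.007)
    = 0.28663 × 0.62163 = 0.1782 m

S_c ≈ 178 mm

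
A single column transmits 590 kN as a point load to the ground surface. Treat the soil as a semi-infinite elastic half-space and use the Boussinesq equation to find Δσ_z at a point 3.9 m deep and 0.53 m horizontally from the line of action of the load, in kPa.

Boussinesq vertical stress below a point load on an elastic half-space:
Δσ_z = 3P/(2πz²) · [1 + (r/z)²]^(−5/2)
r/z = 0.53/3.9 = 0.1359; [1+(r/z)²]^(−5/2) = 0.95528.
Δσ_z = 3×590/(2π×3.9²) × 0.95528 = 18.521 × 0.95528 = 17.69 kPa

Δσ_z ≈ 17.7 kPa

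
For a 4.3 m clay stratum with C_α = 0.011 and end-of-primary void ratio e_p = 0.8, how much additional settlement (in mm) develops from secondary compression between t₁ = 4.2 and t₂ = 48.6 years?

S_s ≈ 27.9 mm

Secondary compression: S_s = C_α·H/(1+e_p)·log₁₀(t₂/t₁)
S_s = 0.011×4.3/(1+0.8)×log₁₀(48.6/4.2)
    = 0.02628 × 1.063 = 0.02794 m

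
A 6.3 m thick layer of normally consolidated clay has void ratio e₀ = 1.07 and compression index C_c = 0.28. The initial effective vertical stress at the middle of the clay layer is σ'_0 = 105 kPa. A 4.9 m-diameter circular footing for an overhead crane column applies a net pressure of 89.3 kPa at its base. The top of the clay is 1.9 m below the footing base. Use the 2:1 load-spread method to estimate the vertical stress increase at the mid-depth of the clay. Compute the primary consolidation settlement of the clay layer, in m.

Mid-depth of clay below the footing base: z = 1.9 + 6.3/2 = 5.05 m.
Stress increase at mid-clay by the 2:1 spreading method:
Δσ ≈ qD²/(D+z)² = 89.3×4.9²/(4.9+5.05)² = 21.657 kPa
Final effective stress: σ'_f = σ'_0 + Δσ = 105 + 21.657 = 126.66 kPa.
Normally consolidated clay, so the full stress increment lies on the virgin compression line:
S_c = C_c·H/(1+e₀)·log₁₀(σ'_f/σ'_0) = 0.28×6.3/(1+1.07)×log₁₀(126.66/105)
    = 0.85217 × 0.08145 = 0.06941 m

S_c ≈ 0.0694 m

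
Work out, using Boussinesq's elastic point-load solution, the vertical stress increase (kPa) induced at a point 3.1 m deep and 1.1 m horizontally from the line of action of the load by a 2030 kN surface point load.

Δσ_z ≈ 75 kPa

Boussinesq vertical stress below a point load on an elastic half-space:
Δσ_z = 3P/(2πz²) · [1 + (r/z)²]^(−5/2)
r/z = 1.1/3.1 = 0.35484; [1+(r/z)²]^(−5/2) = 0.74343.
Δσ_z = 3×2030/(2π×3.1²) × 0.74343 = 100.86 × 0.74343 = 74.98 kPa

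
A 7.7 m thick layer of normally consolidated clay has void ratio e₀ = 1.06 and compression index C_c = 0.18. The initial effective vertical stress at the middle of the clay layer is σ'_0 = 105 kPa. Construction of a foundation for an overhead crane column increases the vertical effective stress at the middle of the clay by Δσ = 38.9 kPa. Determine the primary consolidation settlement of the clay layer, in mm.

Final effective stress: σ'_f = σ'_0 + Δσ = 105 + 38.9 = 143.9 kPa.
Normally consolidated clay, so the full stress increment lies on the virgin compression line:
S_c = C_c·H/(1+e₀)·log₁₀(σ'_f/σ'_0) = 0.18×7.7/(1+1.06)×log₁₀(143.9/105)
    = 0.67282 × 0.13687 = 0.09209 m

S_c ≈ 92.1 mm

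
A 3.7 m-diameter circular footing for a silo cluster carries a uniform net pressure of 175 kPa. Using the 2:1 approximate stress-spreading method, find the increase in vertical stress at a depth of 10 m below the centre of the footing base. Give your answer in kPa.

Δσ_z ≈ 12.8 kPa

By the 2:1 method the load spreads at 1 horizontal : 2 vertical, so at depth z the loaded area has grown by z in each plan dimension:
Δσ ≈ qD²/(D+z)² = 175×3.7²/(3.7+10)² = 12.764 kPa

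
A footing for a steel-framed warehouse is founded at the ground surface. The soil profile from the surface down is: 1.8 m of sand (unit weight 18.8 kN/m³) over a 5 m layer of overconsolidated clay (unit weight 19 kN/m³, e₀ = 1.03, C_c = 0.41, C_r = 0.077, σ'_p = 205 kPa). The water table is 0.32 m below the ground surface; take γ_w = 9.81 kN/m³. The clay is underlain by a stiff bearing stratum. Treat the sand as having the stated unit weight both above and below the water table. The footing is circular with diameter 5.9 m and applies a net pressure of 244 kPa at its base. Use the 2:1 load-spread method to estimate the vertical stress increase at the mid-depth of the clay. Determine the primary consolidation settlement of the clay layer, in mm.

Mid-depth of clay below the ground surface: z = 1.8 + 5/2 = 4.3 m.
Total vertical stress at mid-clay: σ_v = 18.8×1.8 + 19×2.5 = 81.34 kPa.
Pore pressure: u = 9.81×(4.3 − 0.32) = 39.044 kPa.
Initial effective stress: σ'_0 = σ_v − u = 81.34 − 39.044 = 42.296 kPa.
Stress increase at mid-clay by the 2:1 spreading method:
Δσ ≈ qD²/(D+z)² = 244×5.9²/(5.9+4.3)² = 81.638 kPa
Final effective stress: σ'_f = 42.296 + 81.638 = 123.93 kPa.
σ'_f = 123.93 ≤ σ'_p = 205 kPa, so the clay remains overconsolidated and only the recompression index applies:
S_c = C_r·H/(1+e₀)·log₁₀(σ'_f/σ'_0) = 0.077×5/2.03×log₁₀(123.93/42.296)
    = 0.18966 × 0.46688 = 0.08855 m

S_c ≈ 88.5 mm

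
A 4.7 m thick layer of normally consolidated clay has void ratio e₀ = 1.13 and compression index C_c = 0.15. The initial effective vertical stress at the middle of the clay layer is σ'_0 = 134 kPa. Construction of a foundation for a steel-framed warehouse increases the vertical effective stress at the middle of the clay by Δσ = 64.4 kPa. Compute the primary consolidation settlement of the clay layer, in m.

S_c ≈ 0.0564 m

Final effective stress: σ'_f = σ'_0 + Δσ = 134 + 64.4 = 198.4 kPa.
Normally consolidated clay, so the full stress increment lies on the virgin compression line:
S_c = C_c·H/(1+e₀)·log₁₀(σ'_f/σ'_0) = 0.15×4.7/(1+1.13)×log₁₀(198.4/134)
    = 0.33099 × 0.17044 = 0.05641 m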